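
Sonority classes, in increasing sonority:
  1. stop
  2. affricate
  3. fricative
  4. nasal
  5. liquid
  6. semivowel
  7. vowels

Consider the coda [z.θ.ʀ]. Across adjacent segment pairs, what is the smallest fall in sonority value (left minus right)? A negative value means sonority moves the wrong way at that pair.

-2

/z/ — fricative, sonority 3.
/θ/ — fricative, sonority 3.
/ʀ/ — liquid, sonority 5.
/z/→/θ/: change +0.
/θ/→/ʀ/: change -2.
Minimum = -2.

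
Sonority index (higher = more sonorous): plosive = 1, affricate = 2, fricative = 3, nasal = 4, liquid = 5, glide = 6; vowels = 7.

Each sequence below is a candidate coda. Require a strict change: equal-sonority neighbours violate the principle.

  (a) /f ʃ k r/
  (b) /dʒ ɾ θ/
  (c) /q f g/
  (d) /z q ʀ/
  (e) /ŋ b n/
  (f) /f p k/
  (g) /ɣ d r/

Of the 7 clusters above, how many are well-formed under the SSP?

0

(a) /f ʃ k r/: profile 3-3-1-5 — violates.
(b) /dʒ ɾ θ/: profile 2-5-3 — violates.
(c) /q f g/: profile 1-3-1 — violates.
(d) /z q ʀ/: profile 3-1-5 — violates.
(e) /ŋ b n/: profile 4-1-4 — violates.
(f) /f p k/: profile 3-1-1 — violates.
(g) /ɣ d r/: profile 3-1-5 — violates.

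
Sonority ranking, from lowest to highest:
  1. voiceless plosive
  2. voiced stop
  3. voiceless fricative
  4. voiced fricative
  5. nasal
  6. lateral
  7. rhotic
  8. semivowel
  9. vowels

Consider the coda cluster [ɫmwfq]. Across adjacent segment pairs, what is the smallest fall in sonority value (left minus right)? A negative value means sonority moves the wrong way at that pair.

/ɫ/ — lateral, sonority 6.
/m/ — nasal, sonority 5.
/w/ — semivowel, sonority 8.
/f/ — voiceless fricative, sonority 3.
/q/ — voiceless plosive, sonority 1.
/ɫ/→/m/: change +1.
/m/→/w/: change -3.
/w/→/f/: change +5.
/f/→/q/: change +2.
Minimum = -3.

-3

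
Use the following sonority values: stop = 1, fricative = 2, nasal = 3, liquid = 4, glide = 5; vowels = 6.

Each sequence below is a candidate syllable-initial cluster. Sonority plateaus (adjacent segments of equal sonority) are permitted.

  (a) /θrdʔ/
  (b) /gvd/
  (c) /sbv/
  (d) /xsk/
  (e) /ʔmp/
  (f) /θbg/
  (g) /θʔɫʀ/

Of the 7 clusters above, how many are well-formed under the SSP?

0

(a) 2-4-1-1 → violates
(b) 1-2-1 → violates
(c) 2-1-2 → violates
(d) 2-2-1 → violates
(e) 1-3-1 → violates
(f) 2-1-1 → violates
(g) 2-1-4-4 → violates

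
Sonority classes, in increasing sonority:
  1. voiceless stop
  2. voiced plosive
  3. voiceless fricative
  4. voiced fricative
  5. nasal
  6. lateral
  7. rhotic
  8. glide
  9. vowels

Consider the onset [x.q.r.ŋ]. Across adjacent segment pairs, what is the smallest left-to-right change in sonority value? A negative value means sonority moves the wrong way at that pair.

/x/ — voiceless fricative, sonority 3.
/q/ — voiceless stop, sonority 1.
/r/ — rhotic, sonority 7.
/ŋ/ — nasal, sonority 5.
/x/→/q/: change -2.
/q/→/r/: change +6.
/r/→/ŋ/: change -2.
Minimum = -2.

-2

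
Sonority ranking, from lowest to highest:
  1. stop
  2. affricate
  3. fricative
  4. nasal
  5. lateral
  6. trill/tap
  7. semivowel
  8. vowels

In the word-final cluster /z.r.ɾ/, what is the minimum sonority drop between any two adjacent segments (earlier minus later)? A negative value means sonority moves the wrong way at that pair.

/z/ is a fricative (sonority 3).
/r/ is a trill/tap (sonority 6).
/ɾ/ is a trill/tap (sonority 6).
/z/→/r/: change -3.
/r/→/ɾ/: change +0.
Minimum = -3.

-3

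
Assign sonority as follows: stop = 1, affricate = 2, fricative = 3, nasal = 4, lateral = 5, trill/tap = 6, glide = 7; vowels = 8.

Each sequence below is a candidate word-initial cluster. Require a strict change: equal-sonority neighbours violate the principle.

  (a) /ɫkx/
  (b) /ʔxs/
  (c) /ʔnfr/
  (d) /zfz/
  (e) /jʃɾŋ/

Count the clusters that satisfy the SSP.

(a) /ɫkx/: profile 5-1-3 — violates.
(b) /ʔxs/: profile 1-3-3 — violates.
(c) /ʔnfr/: profile 1-4-3-6 — violates.
(d) /zfz/: profile 3-3-3 — violates.
(e) /jʃɾŋ/: profile 7-3-6-4 — violates.

0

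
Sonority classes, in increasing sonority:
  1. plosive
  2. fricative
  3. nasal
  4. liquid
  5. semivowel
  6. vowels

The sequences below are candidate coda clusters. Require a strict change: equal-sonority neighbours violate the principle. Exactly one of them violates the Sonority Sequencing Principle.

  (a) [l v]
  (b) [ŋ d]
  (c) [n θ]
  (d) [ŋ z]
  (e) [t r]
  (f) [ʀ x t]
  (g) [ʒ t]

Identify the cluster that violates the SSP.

e

(a) [l v]: profile 4-2 — obeys.
(b) [ŋ d]: profile 3-1 — obeys.
(c) [n θ]: profile 3-2 — obeys.
(d) [ŋ z]: profile 3-2 — obeys.
(e) [t r]: profile 1-4 — violates.
(f) [ʀ x t]: profile 4-2-1 — obeys.
(g) [ʒ t]: profile 2-1 — obeys.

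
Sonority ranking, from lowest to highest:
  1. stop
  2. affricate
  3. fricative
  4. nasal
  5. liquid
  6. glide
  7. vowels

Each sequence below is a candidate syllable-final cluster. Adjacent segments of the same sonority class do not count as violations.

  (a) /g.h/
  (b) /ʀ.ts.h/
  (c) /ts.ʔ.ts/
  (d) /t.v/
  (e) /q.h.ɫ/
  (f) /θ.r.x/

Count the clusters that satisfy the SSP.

(a) sonority 1-3: ill-formed.
(b) sonority 5-2-3: ill-formed.
(c) sonority 2-1-2: ill-formed.
(d) sonority 1-3: ill-formed.
(e) sonority 1-3-5: ill-formed.
(f) sonority 3-5-3: ill-formed.

0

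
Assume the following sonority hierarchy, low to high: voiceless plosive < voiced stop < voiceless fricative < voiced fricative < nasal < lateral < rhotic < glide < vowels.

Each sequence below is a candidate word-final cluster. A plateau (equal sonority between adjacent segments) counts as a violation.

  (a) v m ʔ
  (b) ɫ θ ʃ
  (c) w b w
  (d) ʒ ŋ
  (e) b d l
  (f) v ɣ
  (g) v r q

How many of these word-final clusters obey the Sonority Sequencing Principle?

(a) v m ʔ: profile 4-5-1 — violates.
(b) ɫ θ ʃ: profile 6-3-3 — violates.
(c) w b w: profile 8-2-8 — violates.
(d) ʒ ŋ: profile 4-5 — violates.
(e) b d l: profile 2-2-6 — violates.
(f) v ɣ: profile 4-4 — violates.
(g) v r q: profile 4-7-1 — violates.

0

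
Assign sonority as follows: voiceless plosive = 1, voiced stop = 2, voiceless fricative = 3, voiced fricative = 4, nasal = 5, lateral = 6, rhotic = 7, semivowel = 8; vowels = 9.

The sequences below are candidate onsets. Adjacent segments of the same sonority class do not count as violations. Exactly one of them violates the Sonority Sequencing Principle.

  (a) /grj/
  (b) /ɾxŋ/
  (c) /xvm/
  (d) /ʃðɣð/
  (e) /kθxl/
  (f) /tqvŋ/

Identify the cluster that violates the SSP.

b

(a) sonority 2-7-8: well-formed.
(b) sonority 7-3-5: ill-formed.
(c) sonority 3-4-5: well-formed.
(d) sonority 3-4-4-4: well-formed.
(e) sonority 1-3-3-6: well-formed.
(f) sonority 1-1-4-5: well-formed.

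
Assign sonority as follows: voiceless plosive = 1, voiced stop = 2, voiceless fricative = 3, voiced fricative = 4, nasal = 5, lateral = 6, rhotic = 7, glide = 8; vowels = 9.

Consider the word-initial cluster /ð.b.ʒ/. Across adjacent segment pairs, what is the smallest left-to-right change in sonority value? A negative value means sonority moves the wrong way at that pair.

/ð/: voiced fricative = 4.
/b/: voiced stop = 2.
/ʒ/: voiced fricative = 4.
/ð/→/b/: change -2.
/b/→/ʒ/: change +2.
Minimum = -2.

-2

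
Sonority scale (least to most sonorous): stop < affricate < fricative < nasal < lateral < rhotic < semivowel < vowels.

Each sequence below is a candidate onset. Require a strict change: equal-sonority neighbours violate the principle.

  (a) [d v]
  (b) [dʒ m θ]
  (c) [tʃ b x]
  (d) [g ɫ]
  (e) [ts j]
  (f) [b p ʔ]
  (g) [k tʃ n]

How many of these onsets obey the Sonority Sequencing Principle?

(a) sonority 1-3: well-formed.
(b) sonority 2-4-3: ill-formed.
(c) sonority 2-1-3: ill-formed.
(d) sonority 1-5: well-formed.
(e) sonority 2-7: well-formed.
(f) sonority 1-1-1: ill-formed.
(g) sonority 1-2-4: well-formed.

4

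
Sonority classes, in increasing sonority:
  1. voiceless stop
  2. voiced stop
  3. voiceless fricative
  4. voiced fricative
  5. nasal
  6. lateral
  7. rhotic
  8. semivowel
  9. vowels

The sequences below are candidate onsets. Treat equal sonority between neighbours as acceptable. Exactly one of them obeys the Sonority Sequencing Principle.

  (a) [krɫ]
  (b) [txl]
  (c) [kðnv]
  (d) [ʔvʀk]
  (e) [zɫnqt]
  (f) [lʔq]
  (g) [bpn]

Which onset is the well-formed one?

(a) sonority 1-7-6: ill-formed.
(b) sonority 1-3-6: well-formed.
(c) sonority 1-4-5-4: ill-formed.
(d) sonority 1-4-7-1: ill-formed.
(e) sonority 4-6-5-1-1: ill-formed.
(f) sonority 6-1-1: ill-formed.
(g) sonority 2-1-5: ill-formed.

b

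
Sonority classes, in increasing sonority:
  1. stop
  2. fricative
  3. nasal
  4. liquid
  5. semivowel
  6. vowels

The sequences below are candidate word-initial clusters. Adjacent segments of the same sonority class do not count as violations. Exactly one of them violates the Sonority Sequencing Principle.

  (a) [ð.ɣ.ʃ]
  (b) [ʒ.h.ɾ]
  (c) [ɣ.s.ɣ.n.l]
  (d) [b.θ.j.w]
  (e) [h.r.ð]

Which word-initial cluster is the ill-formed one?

e

(a) 2-2-2 → obeys
(b) 2-2-4 → obeys
(c) 2-2-2-3-4 → obeys
(d) 1-2-5-5 → obeys
(e) 2-4-2 → violates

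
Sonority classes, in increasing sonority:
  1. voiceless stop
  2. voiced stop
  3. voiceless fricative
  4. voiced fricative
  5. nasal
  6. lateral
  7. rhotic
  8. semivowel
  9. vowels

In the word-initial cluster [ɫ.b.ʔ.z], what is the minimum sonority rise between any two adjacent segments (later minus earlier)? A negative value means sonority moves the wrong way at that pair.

-4

/ɫ/ is a lateral (sonority 6).
/b/ is a voiced stop (sonority 2).
/ʔ/ is a voiceless stop (sonority 1).
/z/ is a voiced fricative (sonority 4).
/ɫ/→/b/: change -4.
/b/→/ʔ/: change -1.
/ʔ/→/z/: change +3.
Minimum = -4.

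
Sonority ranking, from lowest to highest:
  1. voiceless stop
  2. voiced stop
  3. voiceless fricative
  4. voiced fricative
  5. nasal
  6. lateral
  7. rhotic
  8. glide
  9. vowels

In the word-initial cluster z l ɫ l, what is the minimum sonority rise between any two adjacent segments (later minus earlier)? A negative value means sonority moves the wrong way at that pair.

/z/ is a voiced fricative (sonority 4).
/l/ is a lateral (sonority 6).
/ɫ/ is a lateral (sonority 6).
/l/ is a lateral (sonority 6).
/z/→/l/: change +2.
/l/→/ɫ/: change +0.
/ɫ/→/l/: change +0.
Minimum = 0.

0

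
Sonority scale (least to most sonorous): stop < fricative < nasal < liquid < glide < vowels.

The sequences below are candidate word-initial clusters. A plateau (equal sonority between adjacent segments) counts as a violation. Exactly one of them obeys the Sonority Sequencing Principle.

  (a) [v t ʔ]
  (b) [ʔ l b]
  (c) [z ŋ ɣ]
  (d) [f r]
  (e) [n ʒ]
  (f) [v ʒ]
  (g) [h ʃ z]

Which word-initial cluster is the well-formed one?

(a) 2-1-1 → violates
(b) 1-4-1 → violates
(c) 2-3-2 → violates
(d) 2-4 → obeys
(e) 3-2 → violates
(f) 2-2 → violates
(g) 2-2-2 → violates

d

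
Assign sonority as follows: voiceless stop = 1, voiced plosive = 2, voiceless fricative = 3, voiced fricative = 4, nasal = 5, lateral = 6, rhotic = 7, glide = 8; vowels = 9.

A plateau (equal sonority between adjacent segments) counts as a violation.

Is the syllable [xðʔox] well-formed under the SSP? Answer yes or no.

no

Onset: /x/ is a voiceless fricative (sonority 3), /ð/ is a voiced fricative (sonority 4), /ʔ/ is a voiceless stop (sonority 1); then the nucleus /o/ (sonority 9).
Onset profile 3-4-1-9 — does not strictly rise throughout.
Coda: /x/ is a voiceless fricative (sonority 3).
Coda profile 9-3 — falls from the nucleus.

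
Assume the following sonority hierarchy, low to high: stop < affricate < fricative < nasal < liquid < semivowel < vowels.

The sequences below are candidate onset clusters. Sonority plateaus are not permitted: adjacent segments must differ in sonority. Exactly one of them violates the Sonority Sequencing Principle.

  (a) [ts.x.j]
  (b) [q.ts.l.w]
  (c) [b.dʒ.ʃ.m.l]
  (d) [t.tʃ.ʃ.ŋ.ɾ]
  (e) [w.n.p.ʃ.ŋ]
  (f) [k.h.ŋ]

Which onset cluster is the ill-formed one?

(a) sonority 2-3-6: well-formed.
(b) sonority 1-2-5-6: well-formed.
(c) sonority 1-2-3-4-5: well-formed.
(d) sonority 1-2-3-4-5: well-formed.
(e) sonority 6-4-1-3-4: ill-formed.
(f) sonority 1-3-4: well-formed.

e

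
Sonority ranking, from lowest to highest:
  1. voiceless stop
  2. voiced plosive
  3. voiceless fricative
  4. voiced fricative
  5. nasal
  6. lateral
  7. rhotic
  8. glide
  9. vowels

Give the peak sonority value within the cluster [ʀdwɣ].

/ʀ/: rhotic = 7.
/d/: voiced plosive = 2.
/w/: glide = 8.
/ɣ/: voiced fricative = 4.
The maximum is 8.

8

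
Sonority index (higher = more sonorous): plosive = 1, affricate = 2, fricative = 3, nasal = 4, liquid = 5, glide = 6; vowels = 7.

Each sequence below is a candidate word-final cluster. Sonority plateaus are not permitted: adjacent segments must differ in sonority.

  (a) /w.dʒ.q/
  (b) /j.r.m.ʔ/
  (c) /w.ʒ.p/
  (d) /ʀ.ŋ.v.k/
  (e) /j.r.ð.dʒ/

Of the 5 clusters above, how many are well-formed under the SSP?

5

(a) /w.dʒ.q/: profile 6-2-1 — obeys.
(b) /j.r.m.ʔ/: profile 6-5-4-1 — obeys.
(c) /w.ʒ.p/: profile 6-3-1 — obeys.
(d) /ʀ.ŋ.v.k/: profile 5-4-3-1 — obeys.
(e) /j.r.ð.dʒ/: profile 6-5-3-2 — obeys.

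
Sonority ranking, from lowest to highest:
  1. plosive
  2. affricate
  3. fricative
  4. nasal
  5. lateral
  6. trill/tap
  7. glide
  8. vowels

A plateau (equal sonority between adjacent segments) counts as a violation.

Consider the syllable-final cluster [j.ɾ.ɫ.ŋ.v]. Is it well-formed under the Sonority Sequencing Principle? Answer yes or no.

yes

/j/: glide = 7.
/ɾ/: trill/tap = 6.
/ɫ/: lateral = 5.
/ŋ/: nasal = 4.
/v/: fricative = 3.
The profile 7-6-5-4-3 strictly falls, so the syllable-final cluster satisfies the SSP.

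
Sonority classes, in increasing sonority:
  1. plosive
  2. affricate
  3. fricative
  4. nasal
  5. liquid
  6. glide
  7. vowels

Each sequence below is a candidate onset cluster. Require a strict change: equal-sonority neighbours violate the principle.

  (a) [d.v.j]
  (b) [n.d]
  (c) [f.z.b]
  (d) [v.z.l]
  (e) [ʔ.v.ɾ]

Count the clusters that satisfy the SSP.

(a) 1-3-6 → obeys
(b) 4-1 → violates
(c) 3-3-1 → violates
(d) 3-3-5 → violates
(e) 1-3-5 → obeys

2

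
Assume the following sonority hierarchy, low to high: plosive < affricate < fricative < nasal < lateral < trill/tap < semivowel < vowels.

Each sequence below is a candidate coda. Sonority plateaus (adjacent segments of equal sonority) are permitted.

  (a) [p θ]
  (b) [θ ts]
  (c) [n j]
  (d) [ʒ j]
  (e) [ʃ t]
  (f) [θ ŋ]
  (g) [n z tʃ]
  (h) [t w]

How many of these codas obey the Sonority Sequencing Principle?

(a) 1-3 → violates
(b) 3-2 → obeys
(c) 4-7 → violates
(d) 3-7 → violates
(e) 3-1 → obeys
(f) 3-4 → violates
(g) 4-3-2 → obeys
(h) 1-7 → violates

3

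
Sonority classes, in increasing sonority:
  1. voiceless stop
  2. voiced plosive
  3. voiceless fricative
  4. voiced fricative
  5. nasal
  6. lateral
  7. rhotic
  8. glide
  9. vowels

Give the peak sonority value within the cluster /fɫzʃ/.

/f/ — voiceless fricative, sonority 3.
/ɫ/ — lateral, sonority 6.
/z/ — voiced fricative, sonority 4.
/ʃ/ — voiceless fricative, sonority 3.
The maximum is 6.

6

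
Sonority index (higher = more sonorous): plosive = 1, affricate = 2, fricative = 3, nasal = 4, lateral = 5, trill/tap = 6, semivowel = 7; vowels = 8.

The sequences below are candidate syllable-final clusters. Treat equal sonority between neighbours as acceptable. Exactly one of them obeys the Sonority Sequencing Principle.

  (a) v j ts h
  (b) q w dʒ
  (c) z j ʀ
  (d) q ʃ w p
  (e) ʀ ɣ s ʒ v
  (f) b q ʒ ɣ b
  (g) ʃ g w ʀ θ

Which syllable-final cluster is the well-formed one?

e

(a) sonority 3-7-2-3: ill-formed.
(b) sonority 1-7-2: ill-formed.
(c) sonority 3-7-6: ill-formed.
(d) sonority 1-3-7-1: ill-formed.
(e) sonority 6-3-3-3-3: well-formed.
(f) sonority 1-1-3-3-1: ill-formed.
(g) sonority 3-1-7-6-3: ill-formed.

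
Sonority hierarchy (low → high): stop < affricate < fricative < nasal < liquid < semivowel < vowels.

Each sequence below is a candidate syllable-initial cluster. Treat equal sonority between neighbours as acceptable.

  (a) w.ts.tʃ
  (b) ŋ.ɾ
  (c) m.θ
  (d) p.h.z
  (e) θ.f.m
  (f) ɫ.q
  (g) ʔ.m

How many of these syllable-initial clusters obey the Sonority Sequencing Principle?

(a) sonority 6-2-2: ill-formed.
(b) sonority 4-5: well-formed.
(c) sonority 4-3: ill-formed.
(d) sonority 1-3-3: well-formed.
(e) sonority 3-3-4: well-formed.
(f) sonority 5-1: ill-formed.
(g) sonority 1-4: well-formed.

4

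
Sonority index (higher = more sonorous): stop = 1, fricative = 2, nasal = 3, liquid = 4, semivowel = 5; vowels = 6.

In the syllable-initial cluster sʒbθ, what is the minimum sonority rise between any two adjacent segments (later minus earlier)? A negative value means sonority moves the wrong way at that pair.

-1

/s/ is a fricative (sonority 2).
/ʒ/ is a fricative (sonority 2).
/b/ is a stop (sonority 1).
/θ/ is a fricative (sonority 2).
/s/→/ʒ/: change +0.
/ʒ/→/b/: change -1.
/b/→/θ/: change +1.
Minimum = -1.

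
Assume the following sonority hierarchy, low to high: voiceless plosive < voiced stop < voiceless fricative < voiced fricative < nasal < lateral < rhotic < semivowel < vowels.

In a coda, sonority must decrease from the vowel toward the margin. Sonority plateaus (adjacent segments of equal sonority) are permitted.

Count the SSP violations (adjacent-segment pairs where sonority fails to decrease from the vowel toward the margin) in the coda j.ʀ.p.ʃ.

1

/j/ — semivowel, sonority 8.
/ʀ/ — rhotic, sonority 7.
/p/ — voiceless plosive, sonority 1.
/ʃ/ — voiceless fricative, sonority 3.
/j/→/ʀ/: 8→7 (falls) — ok.
/ʀ/→/p/: 7→1 (falls) — ok.
/p/→/ʃ/: 1→3 (does not fall) — violation.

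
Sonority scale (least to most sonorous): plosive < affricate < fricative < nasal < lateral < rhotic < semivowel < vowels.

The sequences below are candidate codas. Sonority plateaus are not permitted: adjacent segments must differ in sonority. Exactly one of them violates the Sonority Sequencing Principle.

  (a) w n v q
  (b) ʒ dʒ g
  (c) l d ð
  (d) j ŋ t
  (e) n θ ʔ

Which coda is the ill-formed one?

c

(a) w n v q: profile 7-4-3-1 — obeys.
(b) ʒ dʒ g: profile 3-2-1 — obeys.
(c) l d ð: profile 5-1-3 — violates.
(d) j ŋ t: profile 7-4-1 — obeys.
(e) n θ ʔ: profile 4-3-1 — obeys.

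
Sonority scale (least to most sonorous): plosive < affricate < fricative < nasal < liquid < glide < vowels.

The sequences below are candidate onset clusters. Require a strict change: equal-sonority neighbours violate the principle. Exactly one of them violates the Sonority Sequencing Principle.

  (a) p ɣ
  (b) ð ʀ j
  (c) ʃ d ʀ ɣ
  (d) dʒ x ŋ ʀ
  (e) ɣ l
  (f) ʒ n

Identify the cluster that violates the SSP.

(a) p ɣ: profile 1-3 — obeys.
(b) ð ʀ j: profile 3-5-6 — obeys.
(c) ʃ d ʀ ɣ: profile 3-1-5-3 — violates.
(d) dʒ x ŋ ʀ: profile 2-3-4-5 — obeys.
(e) ɣ l: profile 3-5 — obeys.
(f) ʒ n: profile 3-4 — obeys.

c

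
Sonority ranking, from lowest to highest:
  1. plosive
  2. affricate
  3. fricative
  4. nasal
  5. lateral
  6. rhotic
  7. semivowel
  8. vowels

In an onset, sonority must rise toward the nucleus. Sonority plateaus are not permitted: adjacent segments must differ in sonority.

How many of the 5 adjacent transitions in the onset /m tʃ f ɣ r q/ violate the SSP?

/m/: nasal = 4.
/tʃ/: affricate = 2.
/f/: fricative = 3.
/ɣ/: fricative = 3.
/r/: rhotic = 6.
/q/: plosive = 1.
/m/→/tʃ/: 4→2 (does not rise) — violation.
/tʃ/→/f/: 2→3 (rises) — ok.
/f/→/ɣ/: 3→3 (plateau) — violation.
/ɣ/→/r/: 3→6 (rises) — ok.
/r/→/q/: 6→1 (does not rise) — violation.

3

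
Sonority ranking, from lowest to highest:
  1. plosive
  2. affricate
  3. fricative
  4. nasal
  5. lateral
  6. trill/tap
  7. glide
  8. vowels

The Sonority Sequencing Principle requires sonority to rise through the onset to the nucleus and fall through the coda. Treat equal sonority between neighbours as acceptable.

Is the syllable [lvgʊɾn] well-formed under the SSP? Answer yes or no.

no

Onset: /l/ is a lateral (sonority 5), /v/ is a fricative (sonority 3), /g/ is a plosive (sonority 1); then the nucleus /ʊ/ (sonority 8).
Onset profile 5-3-1-8 — does not rise throughout.
Coda: /ɾ/ is a trill/tap (sonority 6), /n/ is a nasal (sonority 4).
Coda profile 8-6-4 — falls from the nucleus.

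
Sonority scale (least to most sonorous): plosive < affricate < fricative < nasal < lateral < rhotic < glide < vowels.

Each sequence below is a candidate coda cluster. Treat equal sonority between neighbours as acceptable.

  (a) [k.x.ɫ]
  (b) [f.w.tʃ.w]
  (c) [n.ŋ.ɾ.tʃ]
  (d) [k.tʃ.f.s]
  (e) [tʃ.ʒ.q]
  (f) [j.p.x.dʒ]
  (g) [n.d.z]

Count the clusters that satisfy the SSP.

(a) sonority 1-3-5: ill-formed.
(b) sonority 3-7-2-7: ill-formed.
(c) sonority 4-4-6-2: ill-formed.
(d) sonority 1-2-3-3: ill-formed.
(e) sonority 2-3-1: ill-formed.
(f) sonority 7-1-3-2: ill-formed.
(g) sonority 4-1-3: ill-formed.

0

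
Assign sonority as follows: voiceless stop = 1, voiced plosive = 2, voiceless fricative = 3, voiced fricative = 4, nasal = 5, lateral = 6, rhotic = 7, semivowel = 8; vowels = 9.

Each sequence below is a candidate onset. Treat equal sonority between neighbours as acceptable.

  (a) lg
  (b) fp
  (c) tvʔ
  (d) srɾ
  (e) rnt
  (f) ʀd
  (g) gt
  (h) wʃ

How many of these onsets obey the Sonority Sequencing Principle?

(a) lg: profile 6-2 — violates.
(b) fp: profile 3-1 — violates.
(c) tvʔ: profile 1-4-1 — violates.
(d) srɾ: profile 3-7-7 — obeys.
(e) rnt: profile 7-5-1 — violates.
(f) ʀd: profile 7-2 — violates.
(g) gt: profile 2-1 — violates.
(h) wʃ: profile 8-3 — violates.

1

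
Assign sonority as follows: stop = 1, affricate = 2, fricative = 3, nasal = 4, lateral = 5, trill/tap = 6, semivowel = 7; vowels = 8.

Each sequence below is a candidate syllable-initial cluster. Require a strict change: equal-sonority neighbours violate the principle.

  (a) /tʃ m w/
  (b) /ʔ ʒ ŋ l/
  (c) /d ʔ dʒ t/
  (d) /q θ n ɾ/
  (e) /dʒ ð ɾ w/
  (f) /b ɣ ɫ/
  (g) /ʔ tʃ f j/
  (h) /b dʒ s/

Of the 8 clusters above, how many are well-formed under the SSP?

(a) /tʃ m w/: profile 2-4-7 — obeys.
(b) /ʔ ʒ ŋ l/: profile 1-3-4-5 — obeys.
(c) /d ʔ dʒ t/: profile 1-1-2-1 — violates.
(d) /q θ n ɾ/: profile 1-3-4-6 — obeys.
(e) /dʒ ð ɾ w/: profile 2-3-6-7 — obeys.
(f) /b ɣ ɫ/: profile 1-3-5 — obeys.
(g) /ʔ tʃ f j/: profile 1-2-3-7 — obeys.
(h) /b dʒ s/: profile 1-2-3 — obeys.

7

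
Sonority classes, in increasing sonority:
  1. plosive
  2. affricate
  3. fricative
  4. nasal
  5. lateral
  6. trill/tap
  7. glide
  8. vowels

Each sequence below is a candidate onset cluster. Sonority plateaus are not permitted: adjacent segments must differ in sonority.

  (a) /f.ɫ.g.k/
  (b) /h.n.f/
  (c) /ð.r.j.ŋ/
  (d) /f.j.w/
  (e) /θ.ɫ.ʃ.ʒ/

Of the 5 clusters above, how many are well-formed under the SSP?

(a) /f.ɫ.g.k/: profile 3-5-1-1 — violates.
(b) /h.n.f/: profile 3-4-3 — violates.
(c) /ð.r.j.ŋ/: profile 3-6-7-4 — violates.
(d) /f.j.w/: profile 3-7-7 — violates.
(e) /θ.ɫ.ʃ.ʒ/: profile 3-5-3-3 — violates.

0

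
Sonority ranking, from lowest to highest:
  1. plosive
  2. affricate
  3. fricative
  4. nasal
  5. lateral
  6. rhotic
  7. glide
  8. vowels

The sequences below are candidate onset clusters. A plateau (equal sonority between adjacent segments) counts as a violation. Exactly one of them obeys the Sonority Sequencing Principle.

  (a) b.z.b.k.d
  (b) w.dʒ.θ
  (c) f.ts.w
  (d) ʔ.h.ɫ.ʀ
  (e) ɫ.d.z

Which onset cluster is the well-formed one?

d

(a) b.z.b.k.d: profile 1-3-1-1-1 — violates.
(b) w.dʒ.θ: profile 7-2-3 — violates.
(c) f.ts.w: profile 3-2-7 — violates.
(d) ʔ.h.ɫ.ʀ: profile 1-3-5-6 — obeys.
(e) ɫ.d.z: profile 5-1-3 — violates.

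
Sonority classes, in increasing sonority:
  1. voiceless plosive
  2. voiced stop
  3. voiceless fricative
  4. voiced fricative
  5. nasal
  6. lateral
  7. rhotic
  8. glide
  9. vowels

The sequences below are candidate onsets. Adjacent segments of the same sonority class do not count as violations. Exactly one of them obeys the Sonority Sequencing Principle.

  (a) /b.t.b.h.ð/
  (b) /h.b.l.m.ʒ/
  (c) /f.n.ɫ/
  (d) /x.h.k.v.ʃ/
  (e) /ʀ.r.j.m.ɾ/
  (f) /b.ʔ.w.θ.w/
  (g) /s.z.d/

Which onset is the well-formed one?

(a) /b.t.b.h.ð/: profile 2-1-2-3-4 — violates.
(b) /h.b.l.m.ʒ/: profile 3-2-6-5-4 — violates.
(c) /f.n.ɫ/: profile 3-5-6 — obeys.
(d) /x.h.k.v.ʃ/: profile 3-3-1-4-3 — violates.
(e) /ʀ.r.j.m.ɾ/: profile 7-7-8-5-7 — violates.
(f) /b.ʔ.w.θ.w/: profile 2-1-8-3-8 — violates.
(g) /s.z.d/: profile 3-4-2 — violates.

c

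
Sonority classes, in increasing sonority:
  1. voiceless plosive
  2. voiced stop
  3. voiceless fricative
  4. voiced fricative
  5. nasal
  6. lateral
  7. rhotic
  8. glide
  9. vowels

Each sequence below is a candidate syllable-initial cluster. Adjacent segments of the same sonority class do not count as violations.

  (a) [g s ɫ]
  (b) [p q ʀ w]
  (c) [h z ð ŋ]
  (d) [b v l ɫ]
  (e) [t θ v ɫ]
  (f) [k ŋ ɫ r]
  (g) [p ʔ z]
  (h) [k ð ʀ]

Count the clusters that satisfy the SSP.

8

(a) sonority 2-3-6: well-formed.
(b) sonority 1-1-7-8: well-formed.
(c) sonority 3-4-4-5: well-formed.
(d) sonority 2-4-6-6: well-formed.
(e) sonority 1-3-4-6: well-formed.
(f) sonority 1-5-6-7: well-formed.
(g) sonority 1-1-4: well-formed.
(h) sonority 1-4-7: well-formed.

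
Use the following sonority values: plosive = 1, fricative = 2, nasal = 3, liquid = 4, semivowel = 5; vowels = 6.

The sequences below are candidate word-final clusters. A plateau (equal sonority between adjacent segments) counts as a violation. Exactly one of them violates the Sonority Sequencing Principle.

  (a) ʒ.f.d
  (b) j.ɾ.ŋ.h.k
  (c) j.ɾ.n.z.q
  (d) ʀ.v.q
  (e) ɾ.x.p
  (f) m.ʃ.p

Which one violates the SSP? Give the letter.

a

(a) sonority 2-2-1: ill-formed.
(b) sonority 5-4-3-2-1: well-formed.
(c) sonority 5-4-3-2-1: well-formed.
(d) sonority 4-2-1: well-formed.
(e) sonority 4-2-1: well-formed.
(f) sonority 3-2-1: well-formed.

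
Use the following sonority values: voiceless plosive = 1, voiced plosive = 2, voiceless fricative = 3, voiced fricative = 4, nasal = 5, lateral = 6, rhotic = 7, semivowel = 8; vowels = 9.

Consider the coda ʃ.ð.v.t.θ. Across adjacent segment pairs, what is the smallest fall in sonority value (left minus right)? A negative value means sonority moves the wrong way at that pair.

-2

/ʃ/: voiceless fricative = 3.
/ð/: voiced fricative = 4.
/v/: voiced fricative = 4.
/t/: voiceless plosive = 1.
/θ/: voiceless fricative = 3.
/ʃ/→/ð/: change -1.
/ð/→/v/: change +0.
/v/→/t/: change +3.
/t/→/θ/: change -2.
Minimum = -2.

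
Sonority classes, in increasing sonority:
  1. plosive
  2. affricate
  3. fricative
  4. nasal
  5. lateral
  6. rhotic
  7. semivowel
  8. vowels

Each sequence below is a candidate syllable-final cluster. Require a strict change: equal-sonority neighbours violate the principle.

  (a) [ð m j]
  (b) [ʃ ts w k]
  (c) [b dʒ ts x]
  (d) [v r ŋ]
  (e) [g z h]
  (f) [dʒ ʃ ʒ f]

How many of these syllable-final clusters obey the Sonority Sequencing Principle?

(a) 3-4-7 → violates
(b) 3-2-7-1 → violates
(c) 1-2-2-3 → violates
(d) 3-6-4 → violates
(e) 1-3-3 → violates
(f) 2-3-3-3 → violates

0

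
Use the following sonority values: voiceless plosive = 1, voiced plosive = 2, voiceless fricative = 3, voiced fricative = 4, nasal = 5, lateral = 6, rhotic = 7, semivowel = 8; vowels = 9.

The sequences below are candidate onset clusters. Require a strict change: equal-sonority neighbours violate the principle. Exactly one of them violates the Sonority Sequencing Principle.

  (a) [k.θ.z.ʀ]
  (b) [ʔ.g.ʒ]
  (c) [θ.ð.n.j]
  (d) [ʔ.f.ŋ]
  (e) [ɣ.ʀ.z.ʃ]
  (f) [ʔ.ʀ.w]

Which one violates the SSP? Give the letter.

e

(a) [k.θ.z.ʀ]: profile 1-3-4-7 — obeys.
(b) [ʔ.g.ʒ]: profile 1-2-4 — obeys.
(c) [θ.ð.n.j]: profile 3-4-5-8 — obeys.
(d) [ʔ.f.ŋ]: profile 1-3-5 — obeys.
(e) [ɣ.ʀ.z.ʃ]: profile 4-7-4-3 — violates.
(f) [ʔ.ʀ.w]: profile 1-7-8 — obeys.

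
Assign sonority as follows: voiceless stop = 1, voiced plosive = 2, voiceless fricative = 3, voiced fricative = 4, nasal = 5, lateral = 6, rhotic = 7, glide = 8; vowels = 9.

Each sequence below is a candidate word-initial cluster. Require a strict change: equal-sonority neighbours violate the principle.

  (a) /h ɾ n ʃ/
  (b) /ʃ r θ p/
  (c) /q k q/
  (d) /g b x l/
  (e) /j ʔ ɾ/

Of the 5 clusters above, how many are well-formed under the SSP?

(a) /h ɾ n ʃ/: profile 3-7-5-3 — violates.
(b) /ʃ r θ p/: profile 3-7-3-1 — violates.
(c) /q k q/: profile 1-1-1 — violates.
(d) /g b x l/: profile 2-2-3-6 — violates.
(e) /j ʔ ɾ/: profile 8-1-7 — violates.

0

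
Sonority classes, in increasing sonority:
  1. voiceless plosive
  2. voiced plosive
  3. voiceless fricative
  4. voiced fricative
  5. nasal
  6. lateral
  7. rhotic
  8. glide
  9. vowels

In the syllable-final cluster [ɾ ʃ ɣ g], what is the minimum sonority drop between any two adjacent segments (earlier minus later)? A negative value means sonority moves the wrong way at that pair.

-1

/ɾ/: rhotic = 7.
/ʃ/: voiceless fricative = 3.
/ɣ/: voiced fricative = 4.
/g/: voiced plosive = 2.
/ɾ/→/ʃ/: change +4.
/ʃ/→/ɣ/: change -1.
/ɣ/→/g/: change +2.
Minimum = -1.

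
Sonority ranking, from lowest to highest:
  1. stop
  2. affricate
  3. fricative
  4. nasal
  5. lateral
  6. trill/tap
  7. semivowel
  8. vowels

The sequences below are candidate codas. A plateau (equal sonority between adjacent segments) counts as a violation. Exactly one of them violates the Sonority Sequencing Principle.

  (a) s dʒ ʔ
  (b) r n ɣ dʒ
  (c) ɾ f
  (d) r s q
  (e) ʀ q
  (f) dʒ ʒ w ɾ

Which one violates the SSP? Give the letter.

f

(a) sonority 3-2-1: well-formed.
(b) sonority 6-4-3-2: well-formed.
(c) sonority 6-3: well-formed.
(d) sonority 6-3-1: well-formed.
(e) sonority 6-1: well-formed.
(f) sonority 2-3-7-6: ill-formed.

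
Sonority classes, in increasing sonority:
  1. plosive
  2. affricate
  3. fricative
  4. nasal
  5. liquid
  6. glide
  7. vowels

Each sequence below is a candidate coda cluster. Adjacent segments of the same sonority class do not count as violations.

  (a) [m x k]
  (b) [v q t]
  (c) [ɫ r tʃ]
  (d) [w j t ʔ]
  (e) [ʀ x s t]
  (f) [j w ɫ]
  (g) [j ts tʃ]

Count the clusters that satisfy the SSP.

(a) sonority 4-3-1: well-formed.
(b) sonority 3-1-1: well-formed.
(c) sonority 5-5-2: well-formed.
(d) sonority 6-6-1-1: well-formed.
(e) sonority 5-3-3-1: well-formed.
(f) sonority 6-6-5: well-formed.
(g) sonority 6-2-2: well-formed.

7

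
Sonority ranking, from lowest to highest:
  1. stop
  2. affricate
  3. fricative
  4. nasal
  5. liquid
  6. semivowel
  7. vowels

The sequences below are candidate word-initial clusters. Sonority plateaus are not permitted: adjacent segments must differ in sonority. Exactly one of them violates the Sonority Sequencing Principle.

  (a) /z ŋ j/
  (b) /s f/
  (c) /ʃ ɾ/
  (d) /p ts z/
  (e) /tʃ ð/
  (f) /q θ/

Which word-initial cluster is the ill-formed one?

b

(a) sonority 3-4-6: well-formed.
(b) sonority 3-3: ill-formed.
(c) sonority 3-5: well-formed.
(d) sonority 1-2-3: well-formed.
(e) sonority 2-3: well-formed.
(f) sonority 1-3: well-formed.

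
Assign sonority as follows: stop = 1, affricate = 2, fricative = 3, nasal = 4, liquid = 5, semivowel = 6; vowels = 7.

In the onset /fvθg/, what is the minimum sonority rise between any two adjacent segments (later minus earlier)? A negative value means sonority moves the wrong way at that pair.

/f/ — fricative, sonority 3.
/v/ — fricative, sonority 3.
/θ/ — fricative, sonority 3.
/g/ — stop, sonority 1.
/f/→/v/: change +0.
/v/→/θ/: change +0.
/θ/→/g/: change -2.
Minimum = -2.

-2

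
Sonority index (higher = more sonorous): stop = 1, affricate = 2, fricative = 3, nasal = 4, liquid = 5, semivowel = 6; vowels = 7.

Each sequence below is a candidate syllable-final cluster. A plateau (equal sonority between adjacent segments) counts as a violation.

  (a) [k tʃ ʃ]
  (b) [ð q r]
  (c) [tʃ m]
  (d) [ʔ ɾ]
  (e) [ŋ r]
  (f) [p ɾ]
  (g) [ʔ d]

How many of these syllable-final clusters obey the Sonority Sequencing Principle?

0

(a) sonority 1-2-3: ill-formed.
(b) sonority 3-1-5: ill-formed.
(c) sonority 2-4: ill-formed.
(d) sonority 1-5: ill-formed.
(e) sonority 4-5: ill-formed.
(f) sonority 1-5: ill-formed.
(g) sonority 1-1: ill-formed.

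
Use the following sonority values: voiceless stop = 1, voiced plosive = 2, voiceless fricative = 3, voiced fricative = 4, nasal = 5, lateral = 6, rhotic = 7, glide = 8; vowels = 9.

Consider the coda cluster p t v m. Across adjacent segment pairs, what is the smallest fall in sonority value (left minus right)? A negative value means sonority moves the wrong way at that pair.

-3

/p/ — voiceless stop, sonority 1.
/t/ — voiceless stop, sonority 1.
/v/ — voiced fricative, sonority 4.
/m/ — nasal, sonority 5.
/p/→/t/: change +0.
/t/→/v/: change -3.
/v/→/m/: change -1.
Minimum = -3.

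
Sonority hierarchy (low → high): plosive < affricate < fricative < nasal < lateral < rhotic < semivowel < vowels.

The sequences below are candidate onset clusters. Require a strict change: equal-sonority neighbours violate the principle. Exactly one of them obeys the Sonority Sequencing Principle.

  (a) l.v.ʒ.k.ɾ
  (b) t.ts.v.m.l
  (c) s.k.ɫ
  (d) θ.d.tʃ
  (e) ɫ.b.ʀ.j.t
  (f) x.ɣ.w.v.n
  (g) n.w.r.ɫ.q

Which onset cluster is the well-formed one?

(a) 5-3-3-1-6 → violates
(b) 1-2-3-4-5 → obeys
(c) 3-1-5 → violates
(d) 3-1-2 → violates
(e) 5-1-6-7-1 → violates
(f) 3-3-7-3-4 → violates
(g) 4-7-6-5-1 → violates

b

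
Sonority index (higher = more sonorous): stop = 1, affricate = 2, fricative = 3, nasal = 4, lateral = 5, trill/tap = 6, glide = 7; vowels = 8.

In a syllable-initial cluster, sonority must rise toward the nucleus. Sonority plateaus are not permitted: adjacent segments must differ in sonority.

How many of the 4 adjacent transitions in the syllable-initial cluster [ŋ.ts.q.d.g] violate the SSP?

4

/ŋ/: nasal = 4.
/ts/: affricate = 2.
/q/: stop = 1.
/d/: stop = 1.
/g/: stop = 1.
/ŋ/→/ts/: 4→2 (does not rise) — violation.
/ts/→/q/: 2→1 (does not rise) — violation.
/q/→/d/: 1→1 (plateau) — violation.
/d/→/g/: 1→1 (plateau) — violation.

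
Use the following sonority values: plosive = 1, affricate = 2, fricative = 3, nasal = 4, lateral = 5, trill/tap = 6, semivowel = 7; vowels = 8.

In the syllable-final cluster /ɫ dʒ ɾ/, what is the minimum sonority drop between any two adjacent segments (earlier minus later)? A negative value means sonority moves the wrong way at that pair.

/ɫ/ is a lateral (sonority 5).
/dʒ/ is an affricate (sonority 2).
/ɾ/ is a trill/tap (sonority 6).
/ɫ/→/dʒ/: change +3.
/dʒ/→/ɾ/: change -4.
Minimum = -4.

-4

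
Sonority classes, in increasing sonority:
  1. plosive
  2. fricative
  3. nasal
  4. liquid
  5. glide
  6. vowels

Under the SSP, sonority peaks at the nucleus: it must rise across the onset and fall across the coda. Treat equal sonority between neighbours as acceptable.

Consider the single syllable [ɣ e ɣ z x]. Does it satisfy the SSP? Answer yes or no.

Onset: /ɣ/ is a fricative (sonority 2); then the nucleus /e/ (sonority 6).
Onset profile 2-6 — rises to the nucleus.
Coda: /ɣ/ is a fricative (sonority 2), /z/ is a fricative (sonority 2), /x/ is a fricative (sonority 2).
Coda profile 6-2-2-2 — falls from the nucleus.

yes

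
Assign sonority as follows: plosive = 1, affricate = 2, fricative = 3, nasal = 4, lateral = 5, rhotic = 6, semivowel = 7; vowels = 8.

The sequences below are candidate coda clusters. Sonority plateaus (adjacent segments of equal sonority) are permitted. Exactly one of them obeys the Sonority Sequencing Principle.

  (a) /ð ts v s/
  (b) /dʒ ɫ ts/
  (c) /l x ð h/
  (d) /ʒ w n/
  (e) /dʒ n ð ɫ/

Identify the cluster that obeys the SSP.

c

(a) 3-2-3-3 → violates
(b) 2-5-2 → violates
(c) 5-3-3-3 → obeys
(d) 3-7-4 → violates
(e) 2-4-3-5 → violates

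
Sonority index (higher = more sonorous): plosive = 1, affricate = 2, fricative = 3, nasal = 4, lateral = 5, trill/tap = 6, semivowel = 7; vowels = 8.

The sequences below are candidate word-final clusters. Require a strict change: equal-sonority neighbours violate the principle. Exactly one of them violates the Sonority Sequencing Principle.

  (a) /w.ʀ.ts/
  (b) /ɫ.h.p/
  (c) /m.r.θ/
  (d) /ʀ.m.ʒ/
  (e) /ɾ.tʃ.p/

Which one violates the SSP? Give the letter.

(a) /w.ʀ.ts/: profile 7-6-2 — obeys.
(b) /ɫ.h.p/: profile 5-3-1 — obeys.
(c) /m.r.θ/: profile 4-6-3 — violates.
(d) /ʀ.m.ʒ/: profile 6-4-3 — obeys.
(e) /ɾ.tʃ.p/: profile 6-2-1 — obeys.

c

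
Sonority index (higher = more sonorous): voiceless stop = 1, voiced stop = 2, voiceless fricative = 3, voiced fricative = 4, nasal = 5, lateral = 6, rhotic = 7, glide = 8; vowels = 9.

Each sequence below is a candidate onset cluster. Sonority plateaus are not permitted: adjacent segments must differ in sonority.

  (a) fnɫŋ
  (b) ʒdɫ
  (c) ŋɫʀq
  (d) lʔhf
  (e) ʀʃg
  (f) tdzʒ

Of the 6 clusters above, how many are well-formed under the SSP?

(a) 3-5-6-5 → violates
(b) 4-2-6 → violates
(c) 5-6-7-1 → violates
(d) 6-1-3-3 → violates
(e) 7-3-2 → violates
(f) 1-2-4-4 → violates

0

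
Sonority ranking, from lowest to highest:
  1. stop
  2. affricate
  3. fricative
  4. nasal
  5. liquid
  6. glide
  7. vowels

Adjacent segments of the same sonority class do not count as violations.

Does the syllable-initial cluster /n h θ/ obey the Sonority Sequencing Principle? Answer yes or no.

no

/n/ is a nasal (sonority 4).
/h/ is a fricative (sonority 3).
/θ/ is a fricative (sonority 3).
The profile is 4-3-3. Between /n/ (4) and /h/ (3) sonority does not rise, so the cluster violates the SSP.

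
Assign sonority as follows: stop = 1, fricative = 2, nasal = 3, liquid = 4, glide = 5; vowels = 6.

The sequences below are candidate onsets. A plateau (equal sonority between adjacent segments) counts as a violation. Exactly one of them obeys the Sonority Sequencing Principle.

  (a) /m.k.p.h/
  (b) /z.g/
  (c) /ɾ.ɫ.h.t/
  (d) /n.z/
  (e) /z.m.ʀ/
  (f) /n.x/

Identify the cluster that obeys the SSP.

e

(a) 3-1-1-2 → violates
(b) 2-1 → violates
(c) 4-4-2-1 → violates
(d) 3-2 → violates
(e) 2-3-4 → obeys
(f) 3-2 → violates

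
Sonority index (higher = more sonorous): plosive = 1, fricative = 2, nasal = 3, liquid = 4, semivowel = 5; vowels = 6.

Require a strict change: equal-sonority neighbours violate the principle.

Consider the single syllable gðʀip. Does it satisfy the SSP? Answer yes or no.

yes

Onset: /g/ is a plosive (sonority 1), /ð/ is a fricative (sonority 2), /ʀ/ is a liquid (sonority 4); then the nucleus /i/ (sonority 6).
Onset profile 1-2-4-6 — rises to the nucleus.
Coda: /p/ is a plosive (sonority 1).
Coda profile 6-1 — falls from the nucleus.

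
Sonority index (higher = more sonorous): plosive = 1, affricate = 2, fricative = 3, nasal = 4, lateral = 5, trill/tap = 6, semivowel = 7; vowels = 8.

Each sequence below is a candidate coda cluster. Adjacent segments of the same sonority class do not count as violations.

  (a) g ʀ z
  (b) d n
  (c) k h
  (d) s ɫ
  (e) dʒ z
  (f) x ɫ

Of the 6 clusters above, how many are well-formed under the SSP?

(a) sonority 1-6-3: ill-formed.
(b) sonority 1-4: ill-formed.
(c) sonority 1-3: ill-formed.
(d) sonority 3-5: ill-formed.
(e) sonority 2-3: ill-formed.
(f) sonority 3-5: ill-formed.

0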